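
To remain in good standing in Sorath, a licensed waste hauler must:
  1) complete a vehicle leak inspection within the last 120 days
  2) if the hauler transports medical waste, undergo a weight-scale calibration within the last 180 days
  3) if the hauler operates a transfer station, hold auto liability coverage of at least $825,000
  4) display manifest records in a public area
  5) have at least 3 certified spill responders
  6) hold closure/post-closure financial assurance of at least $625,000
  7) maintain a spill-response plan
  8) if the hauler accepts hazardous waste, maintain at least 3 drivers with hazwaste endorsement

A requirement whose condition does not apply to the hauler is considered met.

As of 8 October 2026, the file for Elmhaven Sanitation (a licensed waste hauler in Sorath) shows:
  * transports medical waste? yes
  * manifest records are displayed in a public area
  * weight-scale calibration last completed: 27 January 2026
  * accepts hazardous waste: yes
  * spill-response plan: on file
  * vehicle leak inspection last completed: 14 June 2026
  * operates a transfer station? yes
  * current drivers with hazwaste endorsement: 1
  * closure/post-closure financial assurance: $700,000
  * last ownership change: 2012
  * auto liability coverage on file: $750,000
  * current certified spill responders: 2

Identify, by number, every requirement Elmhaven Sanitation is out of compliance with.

1. vehicle leak inspection 116 days ago vs limit 120 → met
2. condition 'transports medical waste' holds; weight-scale calibration 254 days ago vs limit 180 → not met
3. condition 'operates a transfer station' holds; auto liability coverage $750,000 < $825,000 → not met
4. manifest records present → met
5. certified spill responders 2 < 3 → not met
6. closure/post-closure financial assurance $700,000 ≥ $625,000 → met
7. spill-response plan present → met
8. condition 'accepts hazardous waste' holds; drivers with hazwaste endorsement 1 < 3 → not met
Not met: 2, 3, 5, 8

2, 3, 5, 8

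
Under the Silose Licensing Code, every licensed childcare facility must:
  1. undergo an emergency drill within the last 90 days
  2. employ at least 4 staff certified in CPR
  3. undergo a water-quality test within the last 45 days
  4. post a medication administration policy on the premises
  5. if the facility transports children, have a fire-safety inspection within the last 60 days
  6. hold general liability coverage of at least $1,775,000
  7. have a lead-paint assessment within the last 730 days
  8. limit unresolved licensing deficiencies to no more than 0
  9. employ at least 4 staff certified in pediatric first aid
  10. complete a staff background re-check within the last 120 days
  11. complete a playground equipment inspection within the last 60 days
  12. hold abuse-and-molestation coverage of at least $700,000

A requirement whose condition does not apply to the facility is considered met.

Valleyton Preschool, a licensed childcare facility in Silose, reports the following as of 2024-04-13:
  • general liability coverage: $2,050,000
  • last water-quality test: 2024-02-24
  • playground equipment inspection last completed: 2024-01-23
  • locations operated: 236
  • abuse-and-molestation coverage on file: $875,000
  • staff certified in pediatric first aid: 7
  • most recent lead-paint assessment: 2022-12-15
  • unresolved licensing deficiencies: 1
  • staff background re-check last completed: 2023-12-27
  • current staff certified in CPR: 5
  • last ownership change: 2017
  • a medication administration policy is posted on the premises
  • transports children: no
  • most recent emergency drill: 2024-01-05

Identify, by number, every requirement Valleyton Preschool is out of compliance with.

1. emergency drill 99 days ago vs limit 90 → not met
2. staff certified in CPR 5 ≥ 4 → met
3. water-quality test 49 days ago vs limit 45 → not met
4. medication administration policy present → met
5. condition 'transports children' does not hold → requirement n/a → met
6. general liability coverage $2,050,000 ≥ $1,775,000 → met
7. lead-paint assessment 485 days ago vs limit 730 → met
8. unresolved licensing deficiencies 1 > 0 → not met
9. staff certified in pediatric first aid 7 ≥ 4 → met
10. staff background re-check 108 days ago vs limit 120 → met
11. playground equipment inspection 81 days ago vs limit 60 → not met
12. abuse-and-molestation coverage $875,000 ≥ $700,000 → met
Not met: 1, 3, 8, 11

1, 3, 8, 11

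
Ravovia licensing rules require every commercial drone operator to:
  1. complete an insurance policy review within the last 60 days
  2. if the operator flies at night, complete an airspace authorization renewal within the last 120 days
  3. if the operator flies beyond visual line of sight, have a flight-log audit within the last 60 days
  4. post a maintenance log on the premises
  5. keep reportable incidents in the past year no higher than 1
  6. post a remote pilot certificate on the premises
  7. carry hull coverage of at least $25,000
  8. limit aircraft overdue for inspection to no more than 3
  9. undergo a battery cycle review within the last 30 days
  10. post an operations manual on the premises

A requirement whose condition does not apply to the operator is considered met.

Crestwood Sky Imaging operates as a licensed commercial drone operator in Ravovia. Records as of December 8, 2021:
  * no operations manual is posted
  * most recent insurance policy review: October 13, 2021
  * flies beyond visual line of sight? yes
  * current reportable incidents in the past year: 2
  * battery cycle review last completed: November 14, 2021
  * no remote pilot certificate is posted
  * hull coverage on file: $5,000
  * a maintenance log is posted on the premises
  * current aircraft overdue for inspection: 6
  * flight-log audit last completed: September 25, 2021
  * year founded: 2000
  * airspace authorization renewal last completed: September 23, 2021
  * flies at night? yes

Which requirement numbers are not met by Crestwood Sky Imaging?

1. insurance policy review 56 days ago vs limit 60 → met
2. condition 'flies at night' holds; airspace authorization renewal 76 days ago vs limit 120 → met
3. condition 'flies beyond visual line of sight' holds; flight-log audit 74 days ago vs limit 60 → not met
4. maintenance log present → met
5. reportable incidents in the past year 2 > 1 → not met
6. remote pilot certificate absent → not met
7. hull coverage $5,000 < $25,000 → not met
8. aircraft overdue for inspection 6 > 3 → not met
9. battery cycle review 24 days ago vs limit 30 → met
10. operations manual absent → not met
Not met: 3, 5, 6, 7, 8, 10

3, 5, 6, 7, 8, 10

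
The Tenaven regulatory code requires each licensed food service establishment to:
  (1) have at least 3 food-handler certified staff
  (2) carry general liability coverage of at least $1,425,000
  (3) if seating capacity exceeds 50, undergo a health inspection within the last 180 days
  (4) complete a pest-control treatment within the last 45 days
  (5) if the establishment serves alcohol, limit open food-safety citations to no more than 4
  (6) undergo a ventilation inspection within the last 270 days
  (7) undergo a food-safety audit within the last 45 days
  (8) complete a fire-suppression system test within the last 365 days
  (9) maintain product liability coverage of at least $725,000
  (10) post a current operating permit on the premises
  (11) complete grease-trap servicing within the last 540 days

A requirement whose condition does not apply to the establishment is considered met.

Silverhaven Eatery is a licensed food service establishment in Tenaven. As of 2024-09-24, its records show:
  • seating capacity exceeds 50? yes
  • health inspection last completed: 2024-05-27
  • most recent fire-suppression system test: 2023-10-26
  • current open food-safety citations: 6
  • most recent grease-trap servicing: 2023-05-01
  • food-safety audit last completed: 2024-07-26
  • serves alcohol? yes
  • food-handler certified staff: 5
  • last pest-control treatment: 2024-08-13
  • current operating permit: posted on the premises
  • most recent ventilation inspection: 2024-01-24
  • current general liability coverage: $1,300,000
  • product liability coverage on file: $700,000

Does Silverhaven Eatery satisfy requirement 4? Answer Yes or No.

4. pest-control treatment 42 days ago vs limit 45 → met

Yes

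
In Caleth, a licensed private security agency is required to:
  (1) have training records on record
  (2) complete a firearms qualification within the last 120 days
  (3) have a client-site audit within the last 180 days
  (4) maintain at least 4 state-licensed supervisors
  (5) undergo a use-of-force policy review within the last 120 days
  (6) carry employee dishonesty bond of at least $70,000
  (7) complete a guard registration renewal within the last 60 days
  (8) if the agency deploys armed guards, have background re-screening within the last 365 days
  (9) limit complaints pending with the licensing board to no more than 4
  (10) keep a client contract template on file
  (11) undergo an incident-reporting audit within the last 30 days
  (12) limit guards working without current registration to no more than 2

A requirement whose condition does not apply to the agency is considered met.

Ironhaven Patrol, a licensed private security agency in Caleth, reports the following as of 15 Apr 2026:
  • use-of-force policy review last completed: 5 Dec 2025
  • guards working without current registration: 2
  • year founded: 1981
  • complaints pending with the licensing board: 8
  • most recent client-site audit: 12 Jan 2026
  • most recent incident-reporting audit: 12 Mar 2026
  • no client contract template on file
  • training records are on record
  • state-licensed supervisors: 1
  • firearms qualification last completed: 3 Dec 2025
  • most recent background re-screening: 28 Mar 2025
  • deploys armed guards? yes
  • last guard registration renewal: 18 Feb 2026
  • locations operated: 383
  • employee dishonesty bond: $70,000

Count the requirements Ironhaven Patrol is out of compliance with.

7

1. training records present → met
2. firearms qualification 133 days ago vs limit 120 → not met
3. client-site audit 93 days ago vs limit 180 → met
4. state-licensed supervisors 1 < 4 → not met
5. use-of-force policy review 131 days ago vs limit 120 → not met
6. employee dishonesty bond $70,000 ≥ $70,000 → met
7. guard registration renewal 56 days ago vs limit 60 → met
8. condition 'deploys armed guards' holds; background re-screening 383 days ago vs limit 365 → not met
9. complaints pending with the licensing board 8 > 4 → not met
10. client contract template absent → not met
11. incident-reporting audit 34 days ago vs limit 30 → not met
12. guards working without current registration 2 ≤ 2 → met
Not met: 7 of 12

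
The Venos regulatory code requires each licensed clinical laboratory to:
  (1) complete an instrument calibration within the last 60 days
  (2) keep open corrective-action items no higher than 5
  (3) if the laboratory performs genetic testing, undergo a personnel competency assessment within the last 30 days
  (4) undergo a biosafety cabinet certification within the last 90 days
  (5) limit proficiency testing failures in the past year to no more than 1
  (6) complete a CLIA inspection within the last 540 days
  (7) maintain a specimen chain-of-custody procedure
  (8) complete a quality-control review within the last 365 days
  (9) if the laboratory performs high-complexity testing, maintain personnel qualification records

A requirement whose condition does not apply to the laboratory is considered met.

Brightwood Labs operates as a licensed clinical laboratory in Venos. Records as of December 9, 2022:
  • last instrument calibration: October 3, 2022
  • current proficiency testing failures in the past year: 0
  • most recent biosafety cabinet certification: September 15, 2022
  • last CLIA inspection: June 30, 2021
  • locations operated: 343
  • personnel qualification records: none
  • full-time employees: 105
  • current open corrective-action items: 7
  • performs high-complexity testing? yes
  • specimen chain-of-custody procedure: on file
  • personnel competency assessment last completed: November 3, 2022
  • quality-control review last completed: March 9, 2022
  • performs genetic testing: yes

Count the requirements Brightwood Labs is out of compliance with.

4

1. instrument calibration 67 days ago vs limit 60 → not met
2. open corrective-action items 7 > 5 → not met
3. condition 'performs genetic testing' holds; personnel competency assessment 36 days ago vs limit 30 → not met
4. biosafety cabinet certification 85 days ago vs limit 90 → met
5. proficiency testing failures in the past year 0 ≤ 1 → met
6. CLIA inspection 527 days ago vs limit 540 → met
7. specimen chain-of-custody procedure present → met
8. quality-control review 275 days ago vs limit 365 → met
9. condition 'performs high-complexity testing' holds; personnel qualification records absent → not met
Not met: 4 of 9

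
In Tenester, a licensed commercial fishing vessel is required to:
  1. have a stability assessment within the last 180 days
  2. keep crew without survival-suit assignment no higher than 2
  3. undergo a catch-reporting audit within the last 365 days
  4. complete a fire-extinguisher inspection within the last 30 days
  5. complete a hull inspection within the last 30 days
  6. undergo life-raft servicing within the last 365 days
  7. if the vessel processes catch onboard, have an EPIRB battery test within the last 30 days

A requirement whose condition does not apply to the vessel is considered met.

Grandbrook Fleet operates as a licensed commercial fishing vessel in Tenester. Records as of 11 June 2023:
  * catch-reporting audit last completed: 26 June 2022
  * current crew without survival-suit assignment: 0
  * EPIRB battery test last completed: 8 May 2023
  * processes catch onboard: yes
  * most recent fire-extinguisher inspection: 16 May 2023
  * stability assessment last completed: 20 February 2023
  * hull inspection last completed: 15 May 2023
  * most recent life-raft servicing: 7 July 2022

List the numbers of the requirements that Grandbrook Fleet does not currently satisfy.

7

1. stability assessment 111 days ago vs limit 180 → met
2. crew without survival-suit assignment 0 ≤ 2 → met
3. catch-reporting audit 350 days ago vs limit 365 → met
4. fire-extinguisher inspection 26 days ago vs limit 30 → met
5. hull inspection 27 days ago vs limit 30 → met
6. life-raft servicing 339 days ago vs limit 365 → met
7. condition 'processes catch onboard' holds; EPIRB battery test 34 days ago vs limit 30 → not met
Not met: 7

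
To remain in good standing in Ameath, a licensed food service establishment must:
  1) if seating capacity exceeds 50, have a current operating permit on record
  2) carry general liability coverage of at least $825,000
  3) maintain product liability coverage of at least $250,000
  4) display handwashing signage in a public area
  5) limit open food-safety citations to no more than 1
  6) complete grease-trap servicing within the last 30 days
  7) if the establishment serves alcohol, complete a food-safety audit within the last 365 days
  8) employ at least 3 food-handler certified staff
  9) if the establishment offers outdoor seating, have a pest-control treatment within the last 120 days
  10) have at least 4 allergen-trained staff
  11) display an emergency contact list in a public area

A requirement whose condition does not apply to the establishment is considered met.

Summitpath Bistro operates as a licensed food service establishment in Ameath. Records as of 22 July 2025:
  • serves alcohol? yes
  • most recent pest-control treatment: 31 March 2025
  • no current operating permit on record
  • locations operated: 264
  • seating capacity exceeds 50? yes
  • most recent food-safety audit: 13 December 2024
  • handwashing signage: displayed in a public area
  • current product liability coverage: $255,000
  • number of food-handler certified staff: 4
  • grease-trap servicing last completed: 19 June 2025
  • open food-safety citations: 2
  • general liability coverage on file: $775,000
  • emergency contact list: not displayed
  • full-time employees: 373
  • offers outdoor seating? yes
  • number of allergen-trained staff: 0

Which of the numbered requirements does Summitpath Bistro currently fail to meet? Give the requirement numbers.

1, 2, 5, 6, 10, 11

1. condition 'seating capacity exceeds 50' holds; current operating permit absent → not met
2. general liability coverage $775,000 < $825,000 → not met
3. product liability coverage $255,000 ≥ $250,000 → met
4. handwashing signage present → met
5. open food-safety citations 2 > 1 → not met
6. grease-trap servicing 33 days ago vs limit 30 → not met
7. condition 'serves alcohol' holds; food-safety audit 221 days ago vs limit 365 → met
8. food-handler certified staff 4 ≥ 3 → met
9. condition 'offers outdoor seating' holds; pest-control treatment 113 days ago vs limit 120 → met
10. allergen-trained staff 0 < 4 → not met
11. emergency contact list absent → not met
Not met: 1, 2, 5, 6, 10, 11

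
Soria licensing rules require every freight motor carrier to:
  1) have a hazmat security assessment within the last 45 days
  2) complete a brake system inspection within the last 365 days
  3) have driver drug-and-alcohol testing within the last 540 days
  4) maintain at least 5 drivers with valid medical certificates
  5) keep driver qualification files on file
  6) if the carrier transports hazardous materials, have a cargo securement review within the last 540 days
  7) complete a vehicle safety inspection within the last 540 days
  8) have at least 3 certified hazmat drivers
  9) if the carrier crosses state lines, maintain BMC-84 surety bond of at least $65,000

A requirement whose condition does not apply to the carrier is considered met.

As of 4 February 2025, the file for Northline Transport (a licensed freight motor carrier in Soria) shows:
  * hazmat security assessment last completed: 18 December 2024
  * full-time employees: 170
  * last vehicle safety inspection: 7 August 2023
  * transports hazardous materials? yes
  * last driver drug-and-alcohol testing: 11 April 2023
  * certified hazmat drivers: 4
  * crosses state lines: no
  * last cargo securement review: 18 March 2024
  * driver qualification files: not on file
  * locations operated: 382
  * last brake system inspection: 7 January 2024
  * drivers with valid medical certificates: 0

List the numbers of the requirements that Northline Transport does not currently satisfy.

1. hazmat security assessment 48 days ago vs limit 45 → not met
2. brake system inspection 394 days ago vs limit 365 → not met
3. driver drug-and-alcohol testing 665 days ago vs limit 540 → not met
4. drivers with valid medical certificates 0 < 5 → not met
5. driver qualification files absent → not met
6. condition 'transports hazardous materials' holds; cargo securement review 323 days ago vs limit 540 → met
7. vehicle safety inspection 547 days ago vs limit 540 → not met
8. certified hazmat drivers 4 ≥ 3 → met
9. condition 'crosses state lines' does not hold → requirement n/a → met
Not met: 1, 2, 3, 4, 5, 7

1, 2, 3, 4, 5, 7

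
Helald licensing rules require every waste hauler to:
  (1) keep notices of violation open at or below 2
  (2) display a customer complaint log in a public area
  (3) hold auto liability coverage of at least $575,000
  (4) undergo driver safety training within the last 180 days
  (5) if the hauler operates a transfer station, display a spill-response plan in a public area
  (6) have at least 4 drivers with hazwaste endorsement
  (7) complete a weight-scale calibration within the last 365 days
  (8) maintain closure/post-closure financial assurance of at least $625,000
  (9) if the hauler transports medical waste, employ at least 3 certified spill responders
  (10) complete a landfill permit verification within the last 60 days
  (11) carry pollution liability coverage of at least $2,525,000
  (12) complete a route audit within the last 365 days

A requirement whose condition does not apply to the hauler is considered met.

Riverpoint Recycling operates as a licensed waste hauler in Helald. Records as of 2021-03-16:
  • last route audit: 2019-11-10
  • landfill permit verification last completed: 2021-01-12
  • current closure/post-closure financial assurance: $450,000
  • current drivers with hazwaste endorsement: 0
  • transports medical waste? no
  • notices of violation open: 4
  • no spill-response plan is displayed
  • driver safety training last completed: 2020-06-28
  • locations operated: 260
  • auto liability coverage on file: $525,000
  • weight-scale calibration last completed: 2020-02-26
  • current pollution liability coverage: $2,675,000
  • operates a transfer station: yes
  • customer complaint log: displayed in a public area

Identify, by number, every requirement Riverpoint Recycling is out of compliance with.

1. notices of violation open 4 > 2 → not met
2. customer complaint log present → met
3. auto liability coverage $525,000 < $575,000 → not met
4. driver safety training 261 days ago vs limit 180 → not met
5. condition 'operates a transfer station' holds; spill-response plan absent → not met
6. drivers with hazwaste endorsement 0 < 4 → not met
7. weight-scale calibration 384 days ago vs limit 365 → not met
8. closure/post-closure financial assurance $450,000 < $625,000 → not met
9. condition 'transports medical waste' does not hold → requirement n/a → met
10. landfill permit verification 63 days ago vs limit 60 → not met
11. pollution liability coverage $2,675,000 ≥ $2,525,000 → met
12. route audit 492 days ago vs limit 365 → not met
Not met: 1, 3, 4, 5, 6, 7, 8, 10, 12

1, 3, 4, 5, 6, 7, 8, 10, 12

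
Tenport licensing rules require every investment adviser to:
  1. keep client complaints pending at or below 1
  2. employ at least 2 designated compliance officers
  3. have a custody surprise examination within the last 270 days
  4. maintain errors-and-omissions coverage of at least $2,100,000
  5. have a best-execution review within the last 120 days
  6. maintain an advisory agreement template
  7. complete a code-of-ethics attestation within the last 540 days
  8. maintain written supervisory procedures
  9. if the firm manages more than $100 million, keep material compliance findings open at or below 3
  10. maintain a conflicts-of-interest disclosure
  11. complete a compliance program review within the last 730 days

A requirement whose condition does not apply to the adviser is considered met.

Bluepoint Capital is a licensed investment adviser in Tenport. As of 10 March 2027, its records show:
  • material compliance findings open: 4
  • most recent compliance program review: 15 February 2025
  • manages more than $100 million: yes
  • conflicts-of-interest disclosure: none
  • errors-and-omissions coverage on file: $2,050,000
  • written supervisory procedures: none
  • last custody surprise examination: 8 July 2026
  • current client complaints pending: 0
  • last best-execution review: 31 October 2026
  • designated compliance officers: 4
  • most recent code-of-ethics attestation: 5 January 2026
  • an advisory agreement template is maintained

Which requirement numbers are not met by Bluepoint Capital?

1. client complaints pending 0 ≤ 1 → met
2. designated compliance officers 4 ≥ 2 → met
3. custody surprise examination 245 days ago vs limit 270 → met
4. errors-and-omissions coverage $2,050,000 < $2,100,000 → not met
5. best-execution review 130 days ago vs limit 120 → not met
6. advisory agreement template present → met
7. code-of-ethics attestation 429 days ago vs limit 540 → met
8. written supervisory procedures absent → not met
9. condition 'manages more than $100 million' holds; material compliance findings open 4 > 3 → not met
10. conflicts-of-interest disclosure absent → not met
11. compliance program review 753 days ago vs limit 730 → not met
Not met: 4, 5, 8, 9, 10, 11

4, 5, 8, 9, 10, 11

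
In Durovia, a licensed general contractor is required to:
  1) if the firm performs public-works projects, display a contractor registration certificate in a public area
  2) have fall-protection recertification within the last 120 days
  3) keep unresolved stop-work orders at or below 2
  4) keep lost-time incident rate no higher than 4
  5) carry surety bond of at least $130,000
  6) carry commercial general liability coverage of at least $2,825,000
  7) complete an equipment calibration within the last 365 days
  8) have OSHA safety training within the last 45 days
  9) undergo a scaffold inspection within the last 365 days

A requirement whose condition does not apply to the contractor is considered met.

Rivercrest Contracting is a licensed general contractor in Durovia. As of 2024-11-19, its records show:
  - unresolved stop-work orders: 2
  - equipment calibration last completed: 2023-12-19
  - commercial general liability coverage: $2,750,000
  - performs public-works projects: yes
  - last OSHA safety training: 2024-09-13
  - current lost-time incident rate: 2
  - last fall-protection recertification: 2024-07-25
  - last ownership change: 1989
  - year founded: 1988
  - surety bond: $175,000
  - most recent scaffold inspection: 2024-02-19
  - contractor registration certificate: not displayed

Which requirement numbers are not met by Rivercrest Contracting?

1, 6, 8

1. condition 'performs public-works projects' holds; contractor registration certificate absent → not met
2. fall-protection recertification 117 days ago vs limit 120 → met
3. unresolved stop-work orders 2 ≤ 2 → met
4. lost-time incident rate 2 ≤ 4 → met
5. surety bond $175,000 ≥ $130,000 → met
6. commercial general liability coverage $2,750,000 < $2,825,000 → not met
7. equipment calibration 336 days ago vs limit 365 → met
8. OSHA safety training 67 days ago vs limit 45 → not met
9. scaffold inspection 274 days ago vs limit 365 → met
Not met: 1, 6, 8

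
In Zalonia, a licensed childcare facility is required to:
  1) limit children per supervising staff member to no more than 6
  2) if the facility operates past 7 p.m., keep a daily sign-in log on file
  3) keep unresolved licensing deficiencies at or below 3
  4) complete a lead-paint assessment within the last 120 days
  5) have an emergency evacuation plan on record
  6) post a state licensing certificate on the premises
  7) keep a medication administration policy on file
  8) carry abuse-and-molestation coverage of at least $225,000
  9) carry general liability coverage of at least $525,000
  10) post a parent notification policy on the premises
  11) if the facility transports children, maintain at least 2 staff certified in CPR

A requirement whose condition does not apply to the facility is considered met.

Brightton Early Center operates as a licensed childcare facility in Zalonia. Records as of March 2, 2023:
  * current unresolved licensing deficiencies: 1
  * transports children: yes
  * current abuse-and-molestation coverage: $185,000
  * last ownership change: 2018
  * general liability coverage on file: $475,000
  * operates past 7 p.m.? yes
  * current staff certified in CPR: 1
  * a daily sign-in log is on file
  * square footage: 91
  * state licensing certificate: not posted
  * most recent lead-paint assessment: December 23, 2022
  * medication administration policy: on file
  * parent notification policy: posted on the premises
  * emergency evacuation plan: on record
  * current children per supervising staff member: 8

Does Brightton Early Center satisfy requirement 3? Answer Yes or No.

3. unresolved licensing deficiencies 1 ≤ 3 → met

Yes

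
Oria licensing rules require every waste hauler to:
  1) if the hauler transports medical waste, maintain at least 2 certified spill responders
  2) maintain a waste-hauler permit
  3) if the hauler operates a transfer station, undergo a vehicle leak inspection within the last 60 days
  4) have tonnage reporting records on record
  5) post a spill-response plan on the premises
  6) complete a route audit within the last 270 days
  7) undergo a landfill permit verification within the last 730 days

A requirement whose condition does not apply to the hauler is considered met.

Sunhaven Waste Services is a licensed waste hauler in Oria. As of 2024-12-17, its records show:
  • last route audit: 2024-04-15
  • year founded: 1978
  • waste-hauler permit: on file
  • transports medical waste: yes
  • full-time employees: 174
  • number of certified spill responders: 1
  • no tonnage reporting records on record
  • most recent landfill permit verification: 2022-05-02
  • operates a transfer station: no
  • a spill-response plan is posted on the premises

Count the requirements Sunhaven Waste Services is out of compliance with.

1. condition 'transports medical waste' holds; certified spill responders 1 < 2 → not met
2. waste-hauler permit present → met
3. condition 'operates a transfer station' does not hold → requirement n/a → met
4. tonnage reporting records absent → not met
5. spill-response plan present → met
6. route audit 246 days ago vs limit 270 → met
7. landfill permit verification 960 days ago vs limit 730 → not met
Not met: 3 of 7

3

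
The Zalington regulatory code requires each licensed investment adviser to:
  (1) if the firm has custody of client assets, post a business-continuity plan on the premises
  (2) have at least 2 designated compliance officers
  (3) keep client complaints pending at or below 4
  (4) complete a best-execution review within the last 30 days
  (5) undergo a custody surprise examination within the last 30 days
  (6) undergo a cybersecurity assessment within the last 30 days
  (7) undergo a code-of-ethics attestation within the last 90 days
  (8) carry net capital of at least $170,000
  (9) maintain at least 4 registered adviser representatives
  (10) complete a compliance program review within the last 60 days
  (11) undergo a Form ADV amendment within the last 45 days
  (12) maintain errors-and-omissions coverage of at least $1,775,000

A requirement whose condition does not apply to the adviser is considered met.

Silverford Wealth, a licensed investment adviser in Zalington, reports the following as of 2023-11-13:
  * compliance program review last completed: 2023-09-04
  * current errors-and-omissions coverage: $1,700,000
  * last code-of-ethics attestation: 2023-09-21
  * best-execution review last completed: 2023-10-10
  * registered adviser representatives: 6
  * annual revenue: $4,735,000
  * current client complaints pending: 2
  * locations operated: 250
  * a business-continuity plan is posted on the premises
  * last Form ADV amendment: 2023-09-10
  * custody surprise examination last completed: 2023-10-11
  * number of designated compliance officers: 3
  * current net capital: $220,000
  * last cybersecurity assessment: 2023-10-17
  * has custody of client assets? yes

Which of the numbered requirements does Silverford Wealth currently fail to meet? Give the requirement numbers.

4, 5, 10, 11, 12

1. condition 'has custody of client assets' holds; business-continuity plan present → met
2. designated compliance officers 3 ≥ 2 → met
3. client complaints pending 2 ≤ 4 → met
4. best-execution review 34 days ago vs limit 30 → not met
5. custody surprise examination 33 days ago vs limit 30 → not met
6. cybersecurity assessment 27 days ago vs limit 30 → met
7. code-of-ethics attestation 53 days ago vs limit 90 → met
8. net capital $220,000 ≥ $170,000 → met
9. registered adviser representatives 6 ≥ 4 → met
10. compliance program review 70 days ago vs limit 60 → not met
11. Form ADV amendment 64 days ago vs limit 45 → not met
12. errors-and-omissions coverage $1,700,000 < $1,775,000 → not met
Not met: 4, 5, 10, 11, 12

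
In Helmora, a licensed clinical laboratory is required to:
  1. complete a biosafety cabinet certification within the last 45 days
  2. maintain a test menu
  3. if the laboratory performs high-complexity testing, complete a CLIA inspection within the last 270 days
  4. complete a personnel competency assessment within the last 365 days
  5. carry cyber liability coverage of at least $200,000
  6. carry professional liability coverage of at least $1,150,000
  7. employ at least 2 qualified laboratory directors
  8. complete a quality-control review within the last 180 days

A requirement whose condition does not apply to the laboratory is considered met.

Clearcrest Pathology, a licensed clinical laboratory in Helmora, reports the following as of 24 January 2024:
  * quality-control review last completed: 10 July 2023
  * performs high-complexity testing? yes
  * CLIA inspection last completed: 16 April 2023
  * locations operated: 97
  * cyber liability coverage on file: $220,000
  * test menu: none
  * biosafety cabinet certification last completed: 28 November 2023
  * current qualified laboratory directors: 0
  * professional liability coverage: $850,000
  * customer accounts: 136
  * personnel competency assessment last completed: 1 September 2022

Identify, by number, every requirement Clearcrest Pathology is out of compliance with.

1. biosafety cabinet certification 57 days ago vs limit 45 → not met
2. test menu absent → not met
3. condition 'performs high-complexity testing' holds; CLIA inspection 283 days ago vs limit 270 → not met
4. personnel competency assessment 510 days ago vs limit 365 → not met
5. cyber liability coverage $220,000 ≥ $200,000 → met
6. professional liability coverage $850,000 < $1,150,000 → not met
7. qualified laboratory directors 0 < 2 → not met
8. quality-control review 198 days ago vs limit 180 → not met
Not met: 1, 2, 3, 4, 6, 7, 8

1, 2, 3, 4, 6, 7, 8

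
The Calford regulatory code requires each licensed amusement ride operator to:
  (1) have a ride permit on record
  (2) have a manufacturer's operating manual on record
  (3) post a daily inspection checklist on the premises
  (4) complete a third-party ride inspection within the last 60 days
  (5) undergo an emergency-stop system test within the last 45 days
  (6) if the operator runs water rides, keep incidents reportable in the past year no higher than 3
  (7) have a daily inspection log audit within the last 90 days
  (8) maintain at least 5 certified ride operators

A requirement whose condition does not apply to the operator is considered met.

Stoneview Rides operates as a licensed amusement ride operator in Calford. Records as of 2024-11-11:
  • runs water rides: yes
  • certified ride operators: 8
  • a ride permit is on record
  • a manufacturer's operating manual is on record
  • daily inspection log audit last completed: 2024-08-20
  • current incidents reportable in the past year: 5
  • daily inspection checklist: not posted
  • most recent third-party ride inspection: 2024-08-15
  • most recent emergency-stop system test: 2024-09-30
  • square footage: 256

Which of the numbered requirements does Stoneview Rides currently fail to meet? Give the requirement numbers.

1. ride permit present → met
2. manufacturer's operating manual present → met
3. daily inspection checklist absent → not met
4. third-party ride inspection 88 days ago vs limit 60 → not met
5. emergency-stop system test 42 days ago vs limit 45 → met
6. condition 'runs water rides' holds; incidents reportable in the past year 5 > 3 → not met
7. daily inspection log audit 83 days ago vs limit 90 → met
8. certified ride operators 8 ≥ 5 → met
Not met: 3, 4, 6

3, 4, 6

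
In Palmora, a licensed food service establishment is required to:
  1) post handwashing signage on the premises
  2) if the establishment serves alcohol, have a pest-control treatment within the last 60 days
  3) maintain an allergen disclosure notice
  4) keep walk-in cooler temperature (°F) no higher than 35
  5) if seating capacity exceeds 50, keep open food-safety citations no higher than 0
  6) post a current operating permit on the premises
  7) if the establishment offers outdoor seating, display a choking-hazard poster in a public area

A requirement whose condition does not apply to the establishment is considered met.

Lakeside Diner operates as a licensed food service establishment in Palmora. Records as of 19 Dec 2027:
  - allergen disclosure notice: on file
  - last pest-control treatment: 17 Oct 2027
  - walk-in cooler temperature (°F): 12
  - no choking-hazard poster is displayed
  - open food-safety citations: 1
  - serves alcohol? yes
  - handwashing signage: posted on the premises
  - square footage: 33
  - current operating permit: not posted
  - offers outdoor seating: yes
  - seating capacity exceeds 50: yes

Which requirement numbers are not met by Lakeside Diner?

1. handwashing signage present → met
2. condition 'serves alcohol' holds; pest-control treatment 63 days ago vs limit 60 → not met
3. allergen disclosure notice present → met
4. walk-in cooler temperature (°F) 12 ≤ 35 → met
5. condition 'seating capacity exceeds 50' holds; open food-safety citations 1 > 0 → not met
6. current operating permit absent → not met
7. condition 'offers outdoor seating' holds; choking-hazard poster absent → not met
Not met: 2, 5, 6, 7

2, 5, 6, 7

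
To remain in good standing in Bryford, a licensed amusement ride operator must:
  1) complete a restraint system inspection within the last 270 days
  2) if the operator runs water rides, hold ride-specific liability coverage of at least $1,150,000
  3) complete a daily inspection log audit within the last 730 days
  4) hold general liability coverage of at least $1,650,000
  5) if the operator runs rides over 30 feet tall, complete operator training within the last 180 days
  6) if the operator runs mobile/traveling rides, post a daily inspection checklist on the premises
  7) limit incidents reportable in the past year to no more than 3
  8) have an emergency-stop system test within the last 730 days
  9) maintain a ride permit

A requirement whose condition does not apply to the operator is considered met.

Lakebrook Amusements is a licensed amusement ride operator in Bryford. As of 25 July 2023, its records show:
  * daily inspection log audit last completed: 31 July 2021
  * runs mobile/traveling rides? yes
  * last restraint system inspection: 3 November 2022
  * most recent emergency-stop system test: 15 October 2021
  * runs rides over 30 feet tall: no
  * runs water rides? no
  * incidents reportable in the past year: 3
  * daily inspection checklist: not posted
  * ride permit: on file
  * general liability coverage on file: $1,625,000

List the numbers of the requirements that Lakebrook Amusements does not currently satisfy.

1. restraint system inspection 264 days ago vs limit 270 → met
2. condition 'runs water rides' does not hold → requirement n/a → met
3. daily inspection log audit 724 days ago vs limit 730 → met
4. general liability coverage $1,625,000 < $1,650,000 → not met
5. condition 'runs rides over 30 feet tall' does not hold → requirement n/a → met
6. condition 'runs mobile/traveling rides' holds; daily inspection checklist absent → not met
7. incidents reportable in the past year 3 ≤ 3 → met
8. emergency-stop system test 648 days ago vs limit 730 → met
9. ride permit present → met
Not met: 4, 6

4, 6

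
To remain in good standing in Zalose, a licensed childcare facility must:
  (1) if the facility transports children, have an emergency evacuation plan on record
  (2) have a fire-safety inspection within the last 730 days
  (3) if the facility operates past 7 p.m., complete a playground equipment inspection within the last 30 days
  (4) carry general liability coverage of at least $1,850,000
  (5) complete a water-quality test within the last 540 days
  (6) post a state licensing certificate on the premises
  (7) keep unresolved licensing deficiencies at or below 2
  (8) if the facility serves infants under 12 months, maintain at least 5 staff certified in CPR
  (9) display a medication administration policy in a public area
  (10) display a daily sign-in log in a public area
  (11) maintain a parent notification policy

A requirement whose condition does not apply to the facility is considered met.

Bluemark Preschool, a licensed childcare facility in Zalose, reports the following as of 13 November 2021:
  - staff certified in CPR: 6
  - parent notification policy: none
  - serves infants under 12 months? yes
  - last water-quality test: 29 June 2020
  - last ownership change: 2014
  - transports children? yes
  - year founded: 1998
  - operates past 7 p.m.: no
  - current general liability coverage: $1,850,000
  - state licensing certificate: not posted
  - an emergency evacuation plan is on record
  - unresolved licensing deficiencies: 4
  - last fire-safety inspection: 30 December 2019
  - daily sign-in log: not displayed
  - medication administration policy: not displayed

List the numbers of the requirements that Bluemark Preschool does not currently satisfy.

1. condition 'transports children' holds; emergency evacuation plan present → met
2. fire-safety inspection 684 days ago vs limit 730 → met
3. condition 'operates past 7 p.m.' does not hold → requirement n/a → met
4. general liability coverage $1,850,000 ≥ $1,850,000 → met
5. water-quality test 502 days ago vs limit 540 → met
6. state licensing certificate absent → not met
7. unresolved licensing deficiencies 4 > 2 → not met
8. condition 'serves infants under 12 months' holds; staff certified in CPR 6 ≥ 5 → met
9. medication administration policy absent → not met
10. daily sign-in log absent → not met
11. parent notification policy absent → not met
Not met: 6, 7, 9, 10, 11

6, 7, 9, 10, 11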